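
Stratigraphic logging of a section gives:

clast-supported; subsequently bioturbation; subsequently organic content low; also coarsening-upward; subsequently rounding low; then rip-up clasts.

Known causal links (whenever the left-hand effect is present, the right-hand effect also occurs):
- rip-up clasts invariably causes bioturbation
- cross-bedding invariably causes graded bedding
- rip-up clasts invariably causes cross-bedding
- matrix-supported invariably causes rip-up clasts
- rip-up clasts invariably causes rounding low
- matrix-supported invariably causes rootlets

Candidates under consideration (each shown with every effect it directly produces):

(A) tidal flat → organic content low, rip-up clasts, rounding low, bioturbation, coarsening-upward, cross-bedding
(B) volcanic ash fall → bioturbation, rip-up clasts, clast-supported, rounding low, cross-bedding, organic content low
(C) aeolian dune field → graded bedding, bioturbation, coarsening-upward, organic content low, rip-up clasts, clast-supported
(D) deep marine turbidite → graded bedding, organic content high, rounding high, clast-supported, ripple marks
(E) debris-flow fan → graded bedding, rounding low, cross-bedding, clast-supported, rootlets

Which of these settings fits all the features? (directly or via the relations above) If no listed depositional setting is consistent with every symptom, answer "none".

For each candidate, compare predicted effects to what was observed:
(A) tidal flat — clast-supported ✗; bioturbation ✓; organic content low ✓; coarsening-upward ✓; rounding low ✓; rip-up clasts ✓
(B) volcanic ash fall — clast-supported ✓; bioturbation ✓; organic content low ✓; coarsening-upward ✗; rounding low ✓; rip-up clasts ✓
(C) aeolian dune field — clast-supported ✓; bioturbation ✓; organic content low ✓; coarsening-upward ✓; rounding low ✓ (by rip-up clasts → rounding low); rip-up clasts ✓
(D) deep marine turbidite — fails on bioturbation, organic content low, coarsening-upward, rounding low, rip-up clasts (predicts organic content high, not organic content low; predicts rounding high, not rounding low)
(E) debris-flow fan — does not account for bioturbation, organic content low, coarsening-upward, rip-up clasts
Only (C) is consistent with every observation.

C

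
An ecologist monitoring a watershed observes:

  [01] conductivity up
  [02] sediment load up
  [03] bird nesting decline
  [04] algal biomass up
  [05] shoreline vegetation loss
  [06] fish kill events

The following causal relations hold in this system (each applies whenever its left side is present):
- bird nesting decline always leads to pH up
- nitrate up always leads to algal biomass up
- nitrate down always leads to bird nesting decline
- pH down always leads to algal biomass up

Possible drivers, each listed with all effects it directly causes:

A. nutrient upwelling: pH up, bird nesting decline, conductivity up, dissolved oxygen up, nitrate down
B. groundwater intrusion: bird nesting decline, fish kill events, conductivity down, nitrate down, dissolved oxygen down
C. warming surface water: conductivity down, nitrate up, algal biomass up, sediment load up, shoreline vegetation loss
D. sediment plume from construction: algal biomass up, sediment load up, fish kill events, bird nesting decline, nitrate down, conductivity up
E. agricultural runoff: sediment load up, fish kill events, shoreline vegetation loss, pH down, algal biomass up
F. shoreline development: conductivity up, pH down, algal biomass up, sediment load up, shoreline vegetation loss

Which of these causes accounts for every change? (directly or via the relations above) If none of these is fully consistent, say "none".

Checking each candidate against the observations:
(A) nutrient upwelling — does not account for sediment load up, algal biomass up, shoreline vegetation loss, fish kill events
(B) groundwater intrusion — fails on conductivity up, sediment load up, algal biomass up, shoreline vegetation loss (predicts conductivity down, not conductivity up)
(C) warming surface water — conductivity up ✗; sediment load up ✓; bird nesting decline ✗; algal biomass up ✓; shoreline vegetation loss ✓; fish kill events ✗
(D) sediment plume from construction — conductivity up ✓; sediment load up ✓; bird nesting decline ✓; algal biomass up ✓; shoreline vegetation loss ✗; fish kill events ✓
(E) agricultural runoff — conductivity up ✗; sediment load up ✓; bird nesting decline ✗; algal biomass up ✓; shoreline vegetation loss ✓; fish kill events ✓
(F) shoreline development — does not account for bird nesting decline, fish kill events
Every candidate fails on at least one observation.

none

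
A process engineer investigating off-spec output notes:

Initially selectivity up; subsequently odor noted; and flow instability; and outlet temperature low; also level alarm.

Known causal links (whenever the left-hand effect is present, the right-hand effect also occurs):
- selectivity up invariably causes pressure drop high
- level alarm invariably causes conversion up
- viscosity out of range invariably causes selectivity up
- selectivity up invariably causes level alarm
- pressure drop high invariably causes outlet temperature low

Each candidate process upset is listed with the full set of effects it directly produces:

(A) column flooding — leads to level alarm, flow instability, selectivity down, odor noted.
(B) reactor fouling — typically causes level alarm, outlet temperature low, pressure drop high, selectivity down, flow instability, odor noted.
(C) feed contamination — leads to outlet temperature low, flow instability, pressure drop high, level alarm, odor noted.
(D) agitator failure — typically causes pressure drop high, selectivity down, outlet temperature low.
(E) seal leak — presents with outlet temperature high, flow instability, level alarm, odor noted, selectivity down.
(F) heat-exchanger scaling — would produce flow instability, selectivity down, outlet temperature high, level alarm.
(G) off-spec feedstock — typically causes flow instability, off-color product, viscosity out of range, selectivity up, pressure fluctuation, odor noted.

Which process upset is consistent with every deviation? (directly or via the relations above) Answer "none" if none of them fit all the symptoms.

Per-candidate check:
(A) column flooding — selectivity up -; odor noted +; flow instability +; outlet temperature low -; level alarm +
(B) reactor fouling — selectivity up -; odor noted +; flow instability +; outlet temperature low +; level alarm +
(C) feed contamination — does not account for selectivity up
(D) agitator failure — fails on selectivity up, odor noted, flow instability, level alarm (predicts selectivity down, not selectivity up)
(E) seal leak — fails on selectivity up, outlet temperature low (predicts selectivity down, not selectivity up; predicts outlet temperature high, not outlet temperature low)
(F) heat-exchanger scaling — selectivity up -; odor noted -; flow instability +; outlet temperature low -; level alarm +
(G) off-spec feedstock — selectivity up +; odor noted +; flow instability +; outlet temperature low + (via selectivity up → pressure drop high → outlet temperature low); level alarm + (via selectivity up → level alarm)
Only (G) is consistent with every observation.

G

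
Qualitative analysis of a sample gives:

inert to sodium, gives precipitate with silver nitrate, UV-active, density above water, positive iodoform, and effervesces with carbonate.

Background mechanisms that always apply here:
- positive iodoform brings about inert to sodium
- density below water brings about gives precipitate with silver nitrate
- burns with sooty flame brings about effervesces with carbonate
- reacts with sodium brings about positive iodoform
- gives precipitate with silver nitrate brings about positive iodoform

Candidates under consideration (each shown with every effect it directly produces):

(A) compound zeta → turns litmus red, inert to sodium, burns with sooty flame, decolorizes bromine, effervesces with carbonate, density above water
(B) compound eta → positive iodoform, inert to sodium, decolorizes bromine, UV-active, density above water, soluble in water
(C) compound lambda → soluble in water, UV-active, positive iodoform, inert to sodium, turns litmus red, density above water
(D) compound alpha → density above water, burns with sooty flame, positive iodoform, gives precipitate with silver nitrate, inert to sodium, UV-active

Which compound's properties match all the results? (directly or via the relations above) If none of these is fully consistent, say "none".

D

Checking each candidate against the observations:
(A) compound zeta — inert to sodium +; gives precipitate with silver nitrate -; UV-active -; density above water +; positive iodoform -; effervesces with carbonate +
(B) compound eta — inert to sodium +; gives precipitate with silver nitrate -; UV-active +; density above water +; positive iodoform +; effervesces with carbonate -
(C) compound lambda — inert to sodium +; gives precipitate with silver nitrate -; UV-active +; density above water +; positive iodoform +; effervesces with carbonate -
(D) compound alpha — inert to sodium +; gives precipitate with silver nitrate +; UV-active +; density above water +; positive iodoform +; effervesces with carbonate + (via burns with sooty flame → effervesces with carbonate)
(D) alone accounts for all the evidence.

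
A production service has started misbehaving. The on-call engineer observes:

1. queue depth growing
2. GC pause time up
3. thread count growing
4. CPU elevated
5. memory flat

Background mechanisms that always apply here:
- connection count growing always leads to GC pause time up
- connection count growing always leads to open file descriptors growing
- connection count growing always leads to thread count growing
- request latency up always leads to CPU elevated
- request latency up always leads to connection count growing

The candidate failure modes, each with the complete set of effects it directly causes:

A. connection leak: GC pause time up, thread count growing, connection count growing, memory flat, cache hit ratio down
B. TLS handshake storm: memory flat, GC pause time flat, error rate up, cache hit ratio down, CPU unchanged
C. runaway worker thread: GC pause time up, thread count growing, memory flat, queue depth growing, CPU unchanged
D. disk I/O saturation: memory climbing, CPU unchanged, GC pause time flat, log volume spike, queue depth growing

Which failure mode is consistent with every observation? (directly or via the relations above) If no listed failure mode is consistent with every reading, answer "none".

Checking each candidate against the observations:
(A) connection leak — does not account for queue depth growing, CPU elevated
(B) TLS handshake storm — fails on queue depth growing, GC pause time up, thread count growing, CPU elevated (predicts GC pause time flat, not GC pause time up; predicts CPU unchanged, not CPU elevated)
(C) runaway worker thread — queue depth growing match; GC pause time up match; thread count growing match; CPU elevated miss; memory flat match
(D) disk I/O saturation — queue depth growing match; GC pause time up miss; thread count growing miss; CPU elevated miss; memory flat miss
Every candidate fails on at least one observation.

none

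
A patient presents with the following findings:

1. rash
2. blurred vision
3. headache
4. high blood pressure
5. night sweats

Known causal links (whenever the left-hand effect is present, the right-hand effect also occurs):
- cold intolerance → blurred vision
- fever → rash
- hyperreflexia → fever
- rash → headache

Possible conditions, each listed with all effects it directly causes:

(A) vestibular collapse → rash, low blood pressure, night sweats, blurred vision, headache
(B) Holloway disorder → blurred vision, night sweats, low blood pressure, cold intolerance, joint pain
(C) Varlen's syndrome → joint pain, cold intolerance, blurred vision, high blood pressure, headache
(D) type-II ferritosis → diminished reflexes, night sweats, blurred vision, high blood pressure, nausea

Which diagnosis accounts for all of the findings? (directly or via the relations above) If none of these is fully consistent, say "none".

Testing each hypothesis:
(A) vestibular collapse — fails on high blood pressure (predicts low blood pressure, not high blood pressure)
(B) Holloway disorder — rash ✗; blurred vision ✓; headache ✗; high blood pressure ✗; night sweats ✓
(C) Varlen's syndrome — rash ✗; blurred vision ✓; headache ✓; high blood pressure ✓; night sweats ✗
(D) type-II ferritosis — rash ✗; blurred vision ✓; headache ✗; high blood pressure ✓; night sweats ✓
None of the listed candidates fits everything.

none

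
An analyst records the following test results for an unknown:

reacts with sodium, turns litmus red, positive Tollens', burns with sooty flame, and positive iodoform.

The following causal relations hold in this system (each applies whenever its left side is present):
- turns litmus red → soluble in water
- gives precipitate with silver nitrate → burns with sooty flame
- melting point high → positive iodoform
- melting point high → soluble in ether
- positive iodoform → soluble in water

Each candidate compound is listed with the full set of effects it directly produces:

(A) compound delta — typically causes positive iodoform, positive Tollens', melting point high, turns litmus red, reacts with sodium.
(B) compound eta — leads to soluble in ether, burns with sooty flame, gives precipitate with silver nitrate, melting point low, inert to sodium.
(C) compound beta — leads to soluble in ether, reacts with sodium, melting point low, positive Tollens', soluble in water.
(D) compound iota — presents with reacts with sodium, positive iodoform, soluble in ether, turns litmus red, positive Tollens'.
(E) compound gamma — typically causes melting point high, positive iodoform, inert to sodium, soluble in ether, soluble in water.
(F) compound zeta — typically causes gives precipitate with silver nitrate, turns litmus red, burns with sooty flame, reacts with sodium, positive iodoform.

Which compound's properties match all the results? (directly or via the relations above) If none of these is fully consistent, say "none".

none

Checking each candidate against the observations:
(A) compound delta — reacts with sodium yes; turns litmus red yes; positive Tollens' yes; burns with sooty flame NO; positive iodoform yes
(B) compound eta — fails on reacts with sodium, turns litmus red, positive Tollens', positive iodoform (predicts inert to sodium, not reacts with sodium)
(C) compound beta — does not account for turns litmus red, burns with sooty flame, positive iodoform
(D) compound iota — reacts with sodium yes; turns litmus red yes; positive Tollens' yes; burns with sooty flame NO; positive iodoform yes
(E) compound gamma — reacts with sodium NO; turns litmus red NO; positive Tollens' NO; burns with sooty flame NO; positive iodoform yes
(F) compound zeta — does not account for positive Tollens'
Every candidate fails on at least one observation.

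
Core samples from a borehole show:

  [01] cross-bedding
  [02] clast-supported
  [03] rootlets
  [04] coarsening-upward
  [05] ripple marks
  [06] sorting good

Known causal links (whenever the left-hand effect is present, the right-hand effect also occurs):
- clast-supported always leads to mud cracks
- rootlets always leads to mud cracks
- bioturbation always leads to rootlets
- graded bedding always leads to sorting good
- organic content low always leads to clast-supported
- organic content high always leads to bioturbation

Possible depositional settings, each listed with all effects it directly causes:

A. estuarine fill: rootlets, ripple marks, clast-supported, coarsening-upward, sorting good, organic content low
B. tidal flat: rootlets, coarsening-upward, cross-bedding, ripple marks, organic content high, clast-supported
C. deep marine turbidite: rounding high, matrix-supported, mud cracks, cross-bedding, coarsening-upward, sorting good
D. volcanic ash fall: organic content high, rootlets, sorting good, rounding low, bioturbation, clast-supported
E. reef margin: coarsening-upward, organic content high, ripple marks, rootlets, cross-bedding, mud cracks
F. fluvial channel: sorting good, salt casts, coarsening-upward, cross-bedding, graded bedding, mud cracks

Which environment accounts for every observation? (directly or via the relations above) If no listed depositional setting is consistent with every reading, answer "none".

none

Checking each candidate against the observations:
(A) estuarine fill — does not account for cross-bedding
(B) tidal flat — cross-bedding ✓; clast-supported ✓; rootlets ✓; coarsening-upward ✓; ripple marks ✓; sorting good ✗
(C) deep marine turbidite — fails on clast-supported, rootlets, ripple marks (predicts matrix-supported, not clast-supported)
(D) volcanic ash fall — cross-bedding ✗; clast-supported ✓; rootlets ✓; coarsening-upward ✗; ripple marks ✗; sorting good ✓
(E) reef margin — does not account for clast-supported, sorting good
(F) fluvial channel — cross-bedding ✓; clast-supported ✗; rootlets ✗; coarsening-upward ✓; ripple marks ✗; sorting good ✓
No candidate is consistent with all observations.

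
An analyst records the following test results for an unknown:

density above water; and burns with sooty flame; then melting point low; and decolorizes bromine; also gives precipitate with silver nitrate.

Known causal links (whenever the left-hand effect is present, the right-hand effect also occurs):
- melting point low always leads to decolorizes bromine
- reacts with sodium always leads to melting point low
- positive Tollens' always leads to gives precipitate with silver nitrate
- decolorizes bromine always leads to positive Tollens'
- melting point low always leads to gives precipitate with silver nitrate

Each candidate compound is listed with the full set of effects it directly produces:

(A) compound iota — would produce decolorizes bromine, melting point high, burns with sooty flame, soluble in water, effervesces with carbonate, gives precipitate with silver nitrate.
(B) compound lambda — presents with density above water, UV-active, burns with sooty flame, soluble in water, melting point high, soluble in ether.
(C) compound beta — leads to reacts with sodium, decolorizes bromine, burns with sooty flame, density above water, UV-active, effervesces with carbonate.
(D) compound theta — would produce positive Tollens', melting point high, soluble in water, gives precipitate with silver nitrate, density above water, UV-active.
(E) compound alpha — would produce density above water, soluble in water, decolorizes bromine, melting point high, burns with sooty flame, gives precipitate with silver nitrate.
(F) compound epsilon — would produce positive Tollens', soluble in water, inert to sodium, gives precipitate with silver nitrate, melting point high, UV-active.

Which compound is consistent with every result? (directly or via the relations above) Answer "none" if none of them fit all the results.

Checking each candidate against the observations:
(A) compound iota — fails on density above water, melting point low (predicts melting point high, not melting point low)
(B) compound lambda — density above water yes; burns with sooty flame yes; melting point low NO; decolorizes bromine NO; gives precipitate with silver nitrate NO
(C) compound beta — density above water yes; burns with sooty flame yes; melting point low yes (through reacts with sodium → melting point low); decolorizes bromine yes; gives precipitate with silver nitrate yes (through decolorizes bromine → positive Tollens' → gives precipitate with silver nitrate)
(D) compound theta — fails on burns with sooty flame, melting point low, decolorizes bromine (predicts melting point high, not melting point low)
(E) compound alpha — density above water yes; burns with sooty flame yes; melting point low NO; decolorizes bromine yes; gives precipitate with silver nitrate yes
(F) compound epsilon — fails on density above water, burns with sooty flame, melting point low, decolorizes bromine (predicts melting point high, not melting point low)
Only (C) is consistent with every observation.

C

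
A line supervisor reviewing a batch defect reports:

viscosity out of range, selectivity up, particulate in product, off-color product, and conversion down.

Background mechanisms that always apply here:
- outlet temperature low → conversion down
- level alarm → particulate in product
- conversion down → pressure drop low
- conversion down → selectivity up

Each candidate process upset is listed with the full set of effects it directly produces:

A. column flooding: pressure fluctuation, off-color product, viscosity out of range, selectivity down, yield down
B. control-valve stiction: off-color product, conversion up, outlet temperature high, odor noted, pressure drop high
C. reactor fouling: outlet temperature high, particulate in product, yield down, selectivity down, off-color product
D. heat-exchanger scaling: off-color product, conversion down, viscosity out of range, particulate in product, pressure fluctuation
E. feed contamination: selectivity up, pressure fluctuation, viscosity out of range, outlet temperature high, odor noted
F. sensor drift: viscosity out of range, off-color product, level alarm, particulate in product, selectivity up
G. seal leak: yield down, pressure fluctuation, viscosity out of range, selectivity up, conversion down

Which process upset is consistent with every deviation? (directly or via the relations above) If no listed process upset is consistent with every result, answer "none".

D

Checking each candidate against the observations:
(A) column flooding — fails on selectivity up, particulate in product, conversion down (predicts selectivity down, not selectivity up)
(B) control-valve stiction — fails on viscosity out of range, selectivity up, particulate in product, conversion down (predicts conversion up, not conversion down)
(C) reactor fouling — fails on viscosity out of range, selectivity up, conversion down (predicts selectivity down, not selectivity up)
(D) heat-exchanger scaling — viscosity out of range match; selectivity up match (via conversion down → selectivity up); particulate in product match; off-color product match; conversion down match
(E) feed contamination — viscosity out of range match; selectivity up match; particulate in product miss; off-color product miss; conversion down miss
(F) sensor drift — viscosity out of range match; selectivity up match; particulate in product match; off-color product match; conversion down miss
(G) seal leak — does not account for particulate in product, off-color product
(D) alone accounts for all the evidence.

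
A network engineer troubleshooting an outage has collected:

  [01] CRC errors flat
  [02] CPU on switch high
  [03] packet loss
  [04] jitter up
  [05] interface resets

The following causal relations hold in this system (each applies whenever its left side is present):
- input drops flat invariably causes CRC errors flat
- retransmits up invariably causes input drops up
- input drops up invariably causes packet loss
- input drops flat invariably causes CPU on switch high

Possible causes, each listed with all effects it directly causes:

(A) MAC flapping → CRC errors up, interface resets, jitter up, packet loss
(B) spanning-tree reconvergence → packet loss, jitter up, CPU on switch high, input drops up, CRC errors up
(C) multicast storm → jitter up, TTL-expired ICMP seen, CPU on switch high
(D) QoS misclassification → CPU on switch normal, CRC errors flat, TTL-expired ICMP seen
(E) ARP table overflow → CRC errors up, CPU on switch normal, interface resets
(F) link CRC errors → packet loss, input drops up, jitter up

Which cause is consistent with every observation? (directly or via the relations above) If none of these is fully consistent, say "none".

none

Per-candidate check:
(A) MAC flapping — CRC errors flat ✗; CPU on switch high ✗; packet loss ✓; jitter up ✓; interface resets ✓
(B) spanning-tree reconvergence — CRC errors flat ✗; CPU on switch high ✓; packet loss ✓; jitter up ✓; interface resets ✗
(C) multicast storm — CRC errors flat ✗; CPU on switch high ✓; packet loss ✗; jitter up ✓; interface resets ✗
(D) QoS misclassification — CRC errors flat ✓; CPU on switch high ✗; packet loss ✗; jitter up ✗; interface resets ✗
(E) ARP table overflow — CRC errors flat ✗; CPU on switch high ✗; packet loss ✗; jitter up ✗; interface resets ✓
(F) link CRC errors — CRC errors flat ✗; CPU on switch high ✗; packet loss ✓; jitter up ✓; interface resets ✗
Every candidate fails on at least one observation.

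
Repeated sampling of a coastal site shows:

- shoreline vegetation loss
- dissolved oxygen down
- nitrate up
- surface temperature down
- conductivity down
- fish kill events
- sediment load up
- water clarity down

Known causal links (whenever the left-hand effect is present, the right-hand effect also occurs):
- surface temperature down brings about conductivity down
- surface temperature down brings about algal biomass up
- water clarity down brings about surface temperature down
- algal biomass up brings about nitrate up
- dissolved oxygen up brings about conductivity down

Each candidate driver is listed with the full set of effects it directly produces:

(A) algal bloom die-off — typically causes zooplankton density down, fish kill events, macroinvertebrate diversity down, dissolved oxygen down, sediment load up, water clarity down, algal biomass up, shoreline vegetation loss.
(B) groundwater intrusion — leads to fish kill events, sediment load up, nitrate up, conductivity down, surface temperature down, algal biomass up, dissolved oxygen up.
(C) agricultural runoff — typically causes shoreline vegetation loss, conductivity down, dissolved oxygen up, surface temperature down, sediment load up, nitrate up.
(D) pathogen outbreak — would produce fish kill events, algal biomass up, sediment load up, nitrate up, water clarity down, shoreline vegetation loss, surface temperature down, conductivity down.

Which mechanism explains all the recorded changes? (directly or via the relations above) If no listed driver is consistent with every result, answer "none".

Per-candidate check:
(A) algal bloom die-off — accounts for every observation (nitrate up by algal biomass up → nitrate up)
(B) groundwater intrusion — fails on shoreline vegetation loss, dissolved oxygen down, water clarity down (predicts dissolved oxygen up, not dissolved oxygen down)
(C) agricultural runoff — fails on dissolved oxygen down, fish kill events, water clarity down (predicts dissolved oxygen up, not dissolved oxygen down)
(D) pathogen outbreak — shoreline vegetation loss +; dissolved oxygen down -; nitrate up +; surface temperature down +; conductivity down +; fish kill events +; sediment load up +; water clarity down +
(A) is the only candidate with no mismatches.

A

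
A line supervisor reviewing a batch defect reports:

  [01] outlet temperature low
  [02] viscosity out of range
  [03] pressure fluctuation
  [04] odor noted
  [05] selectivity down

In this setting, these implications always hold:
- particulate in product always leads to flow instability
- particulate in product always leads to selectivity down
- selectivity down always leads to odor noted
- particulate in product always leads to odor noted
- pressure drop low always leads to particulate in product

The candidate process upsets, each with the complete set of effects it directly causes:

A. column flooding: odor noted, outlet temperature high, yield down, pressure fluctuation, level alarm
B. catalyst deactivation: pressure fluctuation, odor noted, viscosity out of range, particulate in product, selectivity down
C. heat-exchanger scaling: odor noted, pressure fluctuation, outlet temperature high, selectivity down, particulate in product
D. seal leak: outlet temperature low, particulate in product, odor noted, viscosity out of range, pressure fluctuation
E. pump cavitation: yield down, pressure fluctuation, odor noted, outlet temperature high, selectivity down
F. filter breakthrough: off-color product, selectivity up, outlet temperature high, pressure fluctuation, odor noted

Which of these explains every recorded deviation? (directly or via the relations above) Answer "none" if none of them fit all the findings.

D

For each candidate, compare predicted effects to what was observed:
(A) column flooding — fails on outlet temperature low, viscosity out of range, selectivity down (predicts outlet temperature high, not outlet temperature low)
(B) catalyst deactivation — outlet temperature low ✗; viscosity out of range ✓; pressure fluctuation ✓; odor noted ✓; selectivity down ✓
(C) heat-exchanger scaling — outlet temperature low ✗; viscosity out of range ✗; pressure fluctuation ✓; odor noted ✓; selectivity down ✓
(D) seal leak — outlet temperature low ✓; viscosity out of range ✓; pressure fluctuation ✓; odor noted ✓; selectivity down ✓ (by particulate in product → selectivity down)
(E) pump cavitation — outlet temperature low ✗; viscosity out of range ✗; pressure fluctuation ✓; odor noted ✓; selectivity down ✓
(F) filter breakthrough — fails on outlet temperature low, viscosity out of range, selectivity down (predicts outlet temperature high, not outlet temperature low; predicts selectivity up, not selectivity down)
(D) is the only candidate with no mismatches.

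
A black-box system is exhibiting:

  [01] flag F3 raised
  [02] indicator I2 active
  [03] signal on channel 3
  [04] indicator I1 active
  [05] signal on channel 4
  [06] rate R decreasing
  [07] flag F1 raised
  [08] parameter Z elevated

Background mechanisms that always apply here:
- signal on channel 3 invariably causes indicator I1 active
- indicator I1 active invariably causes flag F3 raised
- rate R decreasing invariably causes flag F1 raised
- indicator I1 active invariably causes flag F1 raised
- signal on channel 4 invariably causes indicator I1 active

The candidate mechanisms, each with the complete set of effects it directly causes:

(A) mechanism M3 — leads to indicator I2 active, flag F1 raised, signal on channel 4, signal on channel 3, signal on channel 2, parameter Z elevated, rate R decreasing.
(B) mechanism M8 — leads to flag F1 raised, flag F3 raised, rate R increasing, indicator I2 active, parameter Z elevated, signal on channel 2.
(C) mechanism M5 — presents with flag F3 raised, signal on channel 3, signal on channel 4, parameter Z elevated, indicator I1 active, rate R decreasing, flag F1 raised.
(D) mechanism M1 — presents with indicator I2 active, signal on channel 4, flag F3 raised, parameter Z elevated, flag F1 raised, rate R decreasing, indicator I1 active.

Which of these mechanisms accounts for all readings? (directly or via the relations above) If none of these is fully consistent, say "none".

A

For each candidate, compare predicted effects to what was observed:
(A) mechanism M3 — accounts for every observation (flag F3 raised via signal on channel 4 → indicator I1 active → flag F3 raised)
(B) mechanism M8 — fails on signal on channel 3, indicator I1 active, signal on channel 4, rate R decreasing (predicts rate R increasing, not rate R decreasing)
(C) mechanism M5 — does not account for indicator I2 active
(D) mechanism M1 — flag F3 raised +; indicator I2 active +; signal on channel 3 -; indicator I1 active +; signal on channel 4 +; rate R decreasing +; flag F1 raised +; parameter Z elevated +
(A) alone accounts for all the evidence.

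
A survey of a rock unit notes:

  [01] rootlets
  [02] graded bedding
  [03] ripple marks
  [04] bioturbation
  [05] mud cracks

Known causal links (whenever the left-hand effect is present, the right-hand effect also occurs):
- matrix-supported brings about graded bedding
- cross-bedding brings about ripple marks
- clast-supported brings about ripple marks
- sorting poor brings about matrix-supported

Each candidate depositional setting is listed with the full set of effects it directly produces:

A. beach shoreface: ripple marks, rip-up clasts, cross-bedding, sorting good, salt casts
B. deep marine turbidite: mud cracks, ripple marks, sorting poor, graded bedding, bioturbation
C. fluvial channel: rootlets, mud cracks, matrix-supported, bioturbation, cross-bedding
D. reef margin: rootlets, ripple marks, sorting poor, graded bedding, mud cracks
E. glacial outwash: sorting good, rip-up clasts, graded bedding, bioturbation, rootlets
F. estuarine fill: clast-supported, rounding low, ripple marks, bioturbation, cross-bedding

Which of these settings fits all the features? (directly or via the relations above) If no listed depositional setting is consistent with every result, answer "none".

C

For each candidate, compare predicted effects to what was observed:
(A) beach shoreface — rootlets miss; graded bedding miss; ripple marks match; bioturbation miss; mud cracks miss
(B) deep marine turbidite — rootlets miss; graded bedding match; ripple marks match; bioturbation match; mud cracks match
(C) fluvial channel — rootlets match; graded bedding match (through matrix-supported → graded bedding); ripple marks match (through cross-bedding → ripple marks); bioturbation match; mud cracks match
(D) reef margin — does not account for bioturbation
(E) glacial outwash — rootlets match; graded bedding match; ripple marks miss; bioturbation match; mud cracks miss
(F) estuarine fill — does not account for rootlets, graded bedding, mud cracks
(C) alone accounts for all the evidence.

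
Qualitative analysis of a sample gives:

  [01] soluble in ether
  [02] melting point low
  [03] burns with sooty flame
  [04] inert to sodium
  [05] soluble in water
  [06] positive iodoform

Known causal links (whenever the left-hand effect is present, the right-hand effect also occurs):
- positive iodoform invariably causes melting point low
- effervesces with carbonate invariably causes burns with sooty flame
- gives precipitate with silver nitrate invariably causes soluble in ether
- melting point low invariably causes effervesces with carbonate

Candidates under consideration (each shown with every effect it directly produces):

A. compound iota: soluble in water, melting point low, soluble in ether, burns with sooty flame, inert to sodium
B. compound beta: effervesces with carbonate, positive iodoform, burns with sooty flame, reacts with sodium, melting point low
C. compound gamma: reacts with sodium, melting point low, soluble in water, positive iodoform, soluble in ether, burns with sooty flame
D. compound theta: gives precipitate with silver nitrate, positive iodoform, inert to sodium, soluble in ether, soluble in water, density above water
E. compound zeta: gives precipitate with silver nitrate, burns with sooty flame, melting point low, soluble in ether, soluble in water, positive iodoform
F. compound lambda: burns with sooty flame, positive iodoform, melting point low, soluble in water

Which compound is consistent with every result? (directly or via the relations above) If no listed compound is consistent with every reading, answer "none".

Testing each hypothesis:
(A) compound iota — does not account for positive iodoform
(B) compound beta — soluble in ether ✗; melting point low ✓; burns with sooty flame ✓; inert to sodium ✗; soluble in water ✗; positive iodoform ✓
(C) compound gamma — fails on inert to sodium (predicts reacts with sodium, not inert to sodium)
(D) compound theta — accounts for every observation (melting point low by positive iodoform → melting point low)
(E) compound zeta — soluble in ether ✓; melting point low ✓; burns with sooty flame ✓; inert to sodium ✗; soluble in water ✓; positive iodoform ✓
(F) compound lambda — soluble in ether ✗; melting point low ✓; burns with sooty flame ✓; inert to sodium ✗; soluble in water ✓; positive iodoform ✓
Only (D) is consistent with every observation.

D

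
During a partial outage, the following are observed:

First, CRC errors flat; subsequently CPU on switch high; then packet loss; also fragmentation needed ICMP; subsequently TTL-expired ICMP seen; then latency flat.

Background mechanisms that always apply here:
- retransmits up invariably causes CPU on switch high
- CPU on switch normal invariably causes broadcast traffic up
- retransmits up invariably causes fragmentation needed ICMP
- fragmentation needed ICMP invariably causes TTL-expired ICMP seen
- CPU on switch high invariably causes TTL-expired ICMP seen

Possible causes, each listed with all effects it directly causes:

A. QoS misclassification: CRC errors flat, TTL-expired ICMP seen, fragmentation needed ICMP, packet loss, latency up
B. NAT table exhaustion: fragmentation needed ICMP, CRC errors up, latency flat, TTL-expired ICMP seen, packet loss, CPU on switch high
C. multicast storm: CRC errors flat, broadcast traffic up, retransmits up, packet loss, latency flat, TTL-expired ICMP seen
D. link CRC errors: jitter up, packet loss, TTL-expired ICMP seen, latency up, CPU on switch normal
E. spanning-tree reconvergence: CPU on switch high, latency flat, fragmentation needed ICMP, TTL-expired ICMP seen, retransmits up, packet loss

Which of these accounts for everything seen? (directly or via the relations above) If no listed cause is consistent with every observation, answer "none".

Testing each hypothesis:
(A) QoS misclassification — CRC errors flat yes; CPU on switch high NO; packet loss yes; fragmentation needed ICMP yes; TTL-expired ICMP seen yes; latency flat NO
(B) NAT table exhaustion — CRC errors flat NO; CPU on switch high yes; packet loss yes; fragmentation needed ICMP yes; TTL-expired ICMP seen yes; latency flat yes
(C) multicast storm — accounts for every observation (CPU on switch high via retransmits up → CPU on switch high)
(D) link CRC errors — CRC errors flat NO; CPU on switch high NO; packet loss yes; fragmentation needed ICMP NO; TTL-expired ICMP seen yes; latency flat NO
(E) spanning-tree reconvergence — CRC errors flat NO; CPU on switch high yes; packet loss yes; fragmentation needed ICMP yes; TTL-expired ICMP seen yes; latency flat yes
Only (C) is consistent with every observation.

C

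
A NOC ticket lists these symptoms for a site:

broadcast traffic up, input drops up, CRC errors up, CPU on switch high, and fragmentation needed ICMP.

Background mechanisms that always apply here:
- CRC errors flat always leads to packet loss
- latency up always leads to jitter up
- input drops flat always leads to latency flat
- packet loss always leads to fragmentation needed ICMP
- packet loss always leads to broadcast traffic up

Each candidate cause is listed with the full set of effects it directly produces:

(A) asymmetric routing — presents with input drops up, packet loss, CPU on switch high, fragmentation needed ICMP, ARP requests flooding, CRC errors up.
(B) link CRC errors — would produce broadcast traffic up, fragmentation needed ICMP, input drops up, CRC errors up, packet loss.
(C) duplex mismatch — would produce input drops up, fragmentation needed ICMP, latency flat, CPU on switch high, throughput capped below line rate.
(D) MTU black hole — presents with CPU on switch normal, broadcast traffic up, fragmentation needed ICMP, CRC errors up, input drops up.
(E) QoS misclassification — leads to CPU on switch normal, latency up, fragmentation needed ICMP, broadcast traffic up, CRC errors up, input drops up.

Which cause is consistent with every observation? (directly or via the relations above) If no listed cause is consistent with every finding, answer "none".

A

Testing each hypothesis:
(A) asymmetric routing — broadcast traffic up match (via packet loss → broadcast traffic up); input drops up match; CRC errors up match; CPU on switch high match; fragmentation needed ICMP match
(B) link CRC errors — broadcast traffic up match; input drops up match; CRC errors up match; CPU on switch high miss; fragmentation needed ICMP match
(C) duplex mismatch — broadcast traffic up miss; input drops up match; CRC errors up miss; CPU on switch high match; fragmentation needed ICMP match
(D) MTU black hole — fails on CPU on switch high (predicts CPU on switch normal, not CPU on switch high)
(E) QoS misclassification — broadcast traffic up match; input drops up match; CRC errors up match; CPU on switch high miss; fragmentation needed ICMP match
(A) is the only candidate with no mismatches.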